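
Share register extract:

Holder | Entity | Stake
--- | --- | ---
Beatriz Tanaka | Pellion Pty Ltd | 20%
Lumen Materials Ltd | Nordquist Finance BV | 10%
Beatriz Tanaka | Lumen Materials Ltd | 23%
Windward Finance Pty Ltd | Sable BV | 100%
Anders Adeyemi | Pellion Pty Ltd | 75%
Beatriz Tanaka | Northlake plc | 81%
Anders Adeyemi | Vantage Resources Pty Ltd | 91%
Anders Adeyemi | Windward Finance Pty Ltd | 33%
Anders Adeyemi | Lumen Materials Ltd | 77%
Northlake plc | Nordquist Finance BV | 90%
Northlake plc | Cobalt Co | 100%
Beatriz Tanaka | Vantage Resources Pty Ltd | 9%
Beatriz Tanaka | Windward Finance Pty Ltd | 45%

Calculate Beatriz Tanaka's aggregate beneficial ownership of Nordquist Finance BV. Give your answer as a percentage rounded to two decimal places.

Beatriz reaches Nordquist along 2 paths.
Via Northlake: 81% × 90% = 72.9%.
Via Lumen: 23% × 10% = 2.3%.
Total: 72.9% + 2.3% = 75.2%.
Rounded: 75.20%.

75.20%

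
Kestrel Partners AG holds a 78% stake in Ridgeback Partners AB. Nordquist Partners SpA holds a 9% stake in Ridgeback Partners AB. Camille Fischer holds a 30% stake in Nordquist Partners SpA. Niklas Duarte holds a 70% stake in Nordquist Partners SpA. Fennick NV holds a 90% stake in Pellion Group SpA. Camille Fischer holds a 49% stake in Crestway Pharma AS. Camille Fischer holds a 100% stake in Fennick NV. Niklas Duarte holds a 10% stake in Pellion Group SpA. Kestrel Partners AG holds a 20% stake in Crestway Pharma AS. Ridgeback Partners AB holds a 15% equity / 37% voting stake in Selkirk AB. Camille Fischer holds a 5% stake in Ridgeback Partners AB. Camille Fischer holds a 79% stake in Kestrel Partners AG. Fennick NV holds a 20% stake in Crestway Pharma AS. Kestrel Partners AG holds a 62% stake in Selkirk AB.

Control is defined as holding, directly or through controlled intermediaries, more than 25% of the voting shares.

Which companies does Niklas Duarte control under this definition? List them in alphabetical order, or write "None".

Niklas holds 70% of Nordquist, so Niklas controls Nordquist.
No other company's threshold is met.

Nordquist Partners SpA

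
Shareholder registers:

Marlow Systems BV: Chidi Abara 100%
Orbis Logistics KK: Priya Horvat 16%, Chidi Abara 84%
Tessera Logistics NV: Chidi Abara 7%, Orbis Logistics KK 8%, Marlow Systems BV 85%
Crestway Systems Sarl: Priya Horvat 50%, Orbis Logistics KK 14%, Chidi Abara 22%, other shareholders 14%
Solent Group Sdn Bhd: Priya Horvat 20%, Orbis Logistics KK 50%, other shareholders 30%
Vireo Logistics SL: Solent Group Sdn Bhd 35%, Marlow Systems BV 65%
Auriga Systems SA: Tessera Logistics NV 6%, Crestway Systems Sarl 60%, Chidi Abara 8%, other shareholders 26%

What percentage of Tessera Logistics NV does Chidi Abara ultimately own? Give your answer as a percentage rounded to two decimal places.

98.72%

Chidi reaches Tessera along 3 paths.
Direct stake: 7% = 7%.
Via Orbis: 84% × 8% = 6.72%.
Via Marlow: 100% × 85% = 85%.
Total: 7% + 6.72% + 85% = 98.72%.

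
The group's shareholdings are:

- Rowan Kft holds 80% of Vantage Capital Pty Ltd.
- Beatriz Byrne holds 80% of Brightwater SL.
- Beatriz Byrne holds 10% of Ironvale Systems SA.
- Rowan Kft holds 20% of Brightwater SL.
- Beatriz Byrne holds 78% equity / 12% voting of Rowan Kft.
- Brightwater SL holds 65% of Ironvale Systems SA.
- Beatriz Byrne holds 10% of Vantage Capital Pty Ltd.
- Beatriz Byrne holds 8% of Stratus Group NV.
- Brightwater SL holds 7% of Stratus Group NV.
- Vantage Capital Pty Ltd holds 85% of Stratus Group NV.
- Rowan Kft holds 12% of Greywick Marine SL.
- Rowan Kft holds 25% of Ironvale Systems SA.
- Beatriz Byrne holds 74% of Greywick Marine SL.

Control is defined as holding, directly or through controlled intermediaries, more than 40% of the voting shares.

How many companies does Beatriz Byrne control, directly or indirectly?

3

Beatriz holds 80% of Brightwater, so Beatriz controls Brightwater.
Beatriz holds 74% of Greywick, so Beatriz controls Greywick.
Beatriz and Brightwater together hold 10% + 65% = 75% of Ironvale, so Beatriz controls Ironvale.
No other company's threshold is met.
Beatriz controls 3 companies.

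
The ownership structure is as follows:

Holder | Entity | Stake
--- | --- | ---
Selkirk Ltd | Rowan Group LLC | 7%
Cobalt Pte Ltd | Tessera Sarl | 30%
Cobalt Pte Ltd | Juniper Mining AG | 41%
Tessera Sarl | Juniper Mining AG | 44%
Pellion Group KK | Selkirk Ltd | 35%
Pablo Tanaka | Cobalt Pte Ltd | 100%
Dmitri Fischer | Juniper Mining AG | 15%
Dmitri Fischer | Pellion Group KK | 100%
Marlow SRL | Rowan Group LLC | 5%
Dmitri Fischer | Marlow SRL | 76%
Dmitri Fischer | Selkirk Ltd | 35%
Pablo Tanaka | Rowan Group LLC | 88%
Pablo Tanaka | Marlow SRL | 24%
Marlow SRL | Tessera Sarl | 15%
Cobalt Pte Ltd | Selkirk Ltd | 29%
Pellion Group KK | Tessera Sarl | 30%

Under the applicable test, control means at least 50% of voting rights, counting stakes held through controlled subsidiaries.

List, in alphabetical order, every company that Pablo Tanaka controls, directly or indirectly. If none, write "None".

Cobalt Pte Ltd, Rowan Group LLC

Pablo holds 100% of Cobalt, so Pablo controls Cobalt.
Pablo holds 88% of Rowan, so Pablo controls Rowan.
No other company's threshold is met.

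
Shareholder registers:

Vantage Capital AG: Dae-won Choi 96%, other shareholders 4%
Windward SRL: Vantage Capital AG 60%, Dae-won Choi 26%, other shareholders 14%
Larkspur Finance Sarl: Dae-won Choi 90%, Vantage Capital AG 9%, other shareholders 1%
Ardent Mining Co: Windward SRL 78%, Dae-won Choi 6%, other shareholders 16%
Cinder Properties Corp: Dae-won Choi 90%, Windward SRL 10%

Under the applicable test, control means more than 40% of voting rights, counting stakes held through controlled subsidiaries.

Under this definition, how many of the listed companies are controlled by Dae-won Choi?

Dae-won holds 96% of Vantage, so Dae-won controls Vantage.
Vantage and Dae-won together hold 60% + 26% = 86% of Windward, so Dae-won controls Windward.
Dae-won and Vantage together hold 90% + 9% = 99% of Larkspur, so Dae-won controls Larkspur.
Windward and Dae-won together hold 78% + 6% = 84% of Ardent, so Dae-won controls Ardent.
Dae-won and Windward together hold 90% + 10% = 100% of Cinder, so Dae-won controls Cinder.
Dae-won controls 5 companies.

5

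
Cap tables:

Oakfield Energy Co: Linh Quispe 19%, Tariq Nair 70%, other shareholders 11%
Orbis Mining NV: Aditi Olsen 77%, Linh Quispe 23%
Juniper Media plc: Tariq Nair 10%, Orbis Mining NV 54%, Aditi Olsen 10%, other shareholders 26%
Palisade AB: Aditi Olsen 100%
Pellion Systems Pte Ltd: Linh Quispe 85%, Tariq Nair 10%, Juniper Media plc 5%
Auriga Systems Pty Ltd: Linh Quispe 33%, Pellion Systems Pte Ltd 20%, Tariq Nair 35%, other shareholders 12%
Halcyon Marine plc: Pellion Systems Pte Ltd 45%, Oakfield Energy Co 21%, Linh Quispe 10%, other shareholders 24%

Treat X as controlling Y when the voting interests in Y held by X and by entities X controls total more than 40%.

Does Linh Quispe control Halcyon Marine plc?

Yes

Linh holds 85% of Pellion, so Linh controls Pellion.
Pellion and Linh together hold 45% + 10% = 55% of Halcyon, so Linh controls Halcyon.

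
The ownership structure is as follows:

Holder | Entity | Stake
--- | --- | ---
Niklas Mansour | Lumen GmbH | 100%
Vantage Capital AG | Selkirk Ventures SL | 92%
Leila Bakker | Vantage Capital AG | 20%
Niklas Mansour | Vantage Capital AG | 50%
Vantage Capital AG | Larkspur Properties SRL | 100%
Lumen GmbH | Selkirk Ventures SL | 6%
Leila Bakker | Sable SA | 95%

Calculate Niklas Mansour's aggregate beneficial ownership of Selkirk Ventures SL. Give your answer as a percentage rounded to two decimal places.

Niklas reaches Selkirk along 2 paths.
Via Vantage: 50% × 92% = 46%.
Via Lumen: 100% × 6% = 6%.
Total: 46% + 6% = 52%.
Rounded: 52.00%.

52.00%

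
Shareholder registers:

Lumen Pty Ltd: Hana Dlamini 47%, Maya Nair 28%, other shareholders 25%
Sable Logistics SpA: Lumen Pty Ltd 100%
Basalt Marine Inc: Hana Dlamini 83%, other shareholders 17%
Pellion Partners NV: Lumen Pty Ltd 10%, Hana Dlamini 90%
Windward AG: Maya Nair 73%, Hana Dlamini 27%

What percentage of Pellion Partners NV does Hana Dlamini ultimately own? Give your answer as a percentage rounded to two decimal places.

94.70%

Hana reaches Pellion along 2 paths.
Via Lumen: 47% × 10% = 4.7%.
Direct stake: 90% = 90%.
Total: 4.7% + 90% = 94.7%.
Rounded: 94.70%.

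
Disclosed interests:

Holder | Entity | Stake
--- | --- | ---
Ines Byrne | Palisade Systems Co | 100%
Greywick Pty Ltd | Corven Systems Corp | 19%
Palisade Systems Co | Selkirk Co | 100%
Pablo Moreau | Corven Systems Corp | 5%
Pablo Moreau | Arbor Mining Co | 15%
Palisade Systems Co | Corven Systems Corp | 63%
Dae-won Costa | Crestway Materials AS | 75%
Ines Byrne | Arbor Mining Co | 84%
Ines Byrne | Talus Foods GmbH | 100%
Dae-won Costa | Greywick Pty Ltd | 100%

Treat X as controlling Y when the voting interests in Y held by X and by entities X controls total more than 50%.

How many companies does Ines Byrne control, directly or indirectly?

5

Ines holds 100% of Talus, so Ines controls Talus.
Ines holds 84% of Arbor, so Ines controls Arbor.
Ines holds 100% of Palisade, so Ines controls Palisade.
Palisade holds 100% of Selkirk, so Ines controls Selkirk.
Palisade holds 63% of Corven, so Ines controls Corven.
No other company's threshold is met.
Ines controls 5 companies.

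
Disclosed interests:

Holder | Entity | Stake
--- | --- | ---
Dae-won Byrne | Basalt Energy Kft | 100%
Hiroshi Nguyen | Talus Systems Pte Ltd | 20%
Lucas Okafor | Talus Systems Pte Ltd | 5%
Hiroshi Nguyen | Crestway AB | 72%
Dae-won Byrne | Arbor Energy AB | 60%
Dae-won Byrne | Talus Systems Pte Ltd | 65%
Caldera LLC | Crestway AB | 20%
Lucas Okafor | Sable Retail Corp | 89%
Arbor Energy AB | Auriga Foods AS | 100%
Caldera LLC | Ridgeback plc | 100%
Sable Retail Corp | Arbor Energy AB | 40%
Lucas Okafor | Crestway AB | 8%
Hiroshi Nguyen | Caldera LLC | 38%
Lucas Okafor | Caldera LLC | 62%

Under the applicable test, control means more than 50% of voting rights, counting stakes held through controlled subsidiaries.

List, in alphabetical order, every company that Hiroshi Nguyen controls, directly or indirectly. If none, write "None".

Crestway AB

Hiroshi holds 72% of Crestway, so Hiroshi controls Crestway.
No other company's threshold is met.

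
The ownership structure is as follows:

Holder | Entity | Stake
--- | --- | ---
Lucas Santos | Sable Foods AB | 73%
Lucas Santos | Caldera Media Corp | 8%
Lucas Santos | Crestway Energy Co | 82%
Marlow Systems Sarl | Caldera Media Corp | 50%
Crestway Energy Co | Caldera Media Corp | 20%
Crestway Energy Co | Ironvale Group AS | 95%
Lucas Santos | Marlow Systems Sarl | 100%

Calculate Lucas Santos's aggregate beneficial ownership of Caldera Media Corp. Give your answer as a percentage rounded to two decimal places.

Lucas reaches Caldera along 3 paths.
Via Crestway: 82% × 20% = 16.4%.
Via Marlow: 100% × 50% = 50%.
Direct stake: 8% = 8%.
Total: 16.4% + 50% + 8% = 74.4%.
Rounded: 74.40%.

74.40%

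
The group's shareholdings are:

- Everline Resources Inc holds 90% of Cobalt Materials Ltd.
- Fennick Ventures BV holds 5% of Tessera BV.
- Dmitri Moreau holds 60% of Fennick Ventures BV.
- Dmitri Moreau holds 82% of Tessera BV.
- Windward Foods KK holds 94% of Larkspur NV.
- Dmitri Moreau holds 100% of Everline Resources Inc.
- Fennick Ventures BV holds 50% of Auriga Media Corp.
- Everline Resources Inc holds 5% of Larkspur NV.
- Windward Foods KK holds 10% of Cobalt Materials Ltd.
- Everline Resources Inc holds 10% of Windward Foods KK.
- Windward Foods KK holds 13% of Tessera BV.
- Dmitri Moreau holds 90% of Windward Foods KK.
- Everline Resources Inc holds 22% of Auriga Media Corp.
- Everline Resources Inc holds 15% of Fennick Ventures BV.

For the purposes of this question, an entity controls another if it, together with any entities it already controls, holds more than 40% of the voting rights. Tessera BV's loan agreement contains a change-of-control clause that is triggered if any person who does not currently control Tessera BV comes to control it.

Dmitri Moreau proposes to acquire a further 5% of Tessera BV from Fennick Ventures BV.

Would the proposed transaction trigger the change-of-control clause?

No

The purchase adds only to Dmitri's holdings (Fennick's stake shrinks), so Dmitri is the only person who could newly come to control Tessera.
Dmitri holds 100% of Everline, so Dmitri controls Everline.
Dmitri and Everline together hold 60% + 15% = 75% of Fennick, so Dmitri controls Fennick.
Dmitri and Everline together hold 90% + 10% = 100% of Windward, so Dmitri controls Windward.
Windward and Fennick and Dmitri together hold 13% + 5% + 82% = 100% of Tessera, so Dmitri controls Tessera.
So Dmitri already controls Tessera before the transaction.
After the purchase, Dmitri's direct stake in Tessera rises to 82% + 5% = 87%, and Fennick's stake falls to 0%.
Dmitri controlled Tessera already, so this is not a new person acquiring control; every other person's position is unchanged or reduced.
No new person acquires control, so the clause is not triggered.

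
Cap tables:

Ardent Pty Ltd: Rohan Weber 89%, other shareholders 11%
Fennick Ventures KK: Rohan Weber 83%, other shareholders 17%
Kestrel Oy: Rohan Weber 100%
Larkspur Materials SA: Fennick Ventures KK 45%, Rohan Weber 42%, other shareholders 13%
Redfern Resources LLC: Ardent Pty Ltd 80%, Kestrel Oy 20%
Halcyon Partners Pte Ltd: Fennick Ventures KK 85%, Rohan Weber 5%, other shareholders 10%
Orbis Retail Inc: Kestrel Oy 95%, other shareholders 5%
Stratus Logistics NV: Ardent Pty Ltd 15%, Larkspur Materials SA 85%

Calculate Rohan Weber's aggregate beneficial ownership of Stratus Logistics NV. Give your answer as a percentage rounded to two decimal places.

80.80%

Rohan reaches Stratus along 3 paths.
Via Ardent: 89% × 15% = 13.35%.
Via Fennick → Larkspur: 83% × 45% × 85% = 31.7475%.
Via Larkspur: 42% × 85% = 35.7%.
Total: 13.35% + 31.7475% + 35.7% = 80.7975%.
Rounded: 80.80%.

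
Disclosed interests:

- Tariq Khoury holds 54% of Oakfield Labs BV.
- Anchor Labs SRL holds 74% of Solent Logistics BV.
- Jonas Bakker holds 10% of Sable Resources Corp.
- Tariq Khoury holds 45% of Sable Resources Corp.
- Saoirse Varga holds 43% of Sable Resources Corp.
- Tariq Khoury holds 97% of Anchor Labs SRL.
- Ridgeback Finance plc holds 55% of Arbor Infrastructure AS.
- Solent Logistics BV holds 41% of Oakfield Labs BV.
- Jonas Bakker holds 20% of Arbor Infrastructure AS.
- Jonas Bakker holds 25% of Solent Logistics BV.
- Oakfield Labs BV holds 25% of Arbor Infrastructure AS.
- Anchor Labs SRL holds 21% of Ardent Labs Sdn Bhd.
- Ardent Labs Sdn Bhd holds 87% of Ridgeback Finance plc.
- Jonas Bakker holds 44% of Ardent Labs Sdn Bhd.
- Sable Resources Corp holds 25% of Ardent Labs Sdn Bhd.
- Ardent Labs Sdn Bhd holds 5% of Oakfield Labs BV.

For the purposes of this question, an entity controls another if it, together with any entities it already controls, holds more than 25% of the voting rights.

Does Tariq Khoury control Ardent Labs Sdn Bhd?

Yes

Tariq holds 45% of Sable, so Tariq controls Sable.
Tariq holds 97% of Anchor, so Tariq controls Anchor.
Anchor and Sable together hold 21% + 25% = 46% of Ardent, so Tariq controls Ardent.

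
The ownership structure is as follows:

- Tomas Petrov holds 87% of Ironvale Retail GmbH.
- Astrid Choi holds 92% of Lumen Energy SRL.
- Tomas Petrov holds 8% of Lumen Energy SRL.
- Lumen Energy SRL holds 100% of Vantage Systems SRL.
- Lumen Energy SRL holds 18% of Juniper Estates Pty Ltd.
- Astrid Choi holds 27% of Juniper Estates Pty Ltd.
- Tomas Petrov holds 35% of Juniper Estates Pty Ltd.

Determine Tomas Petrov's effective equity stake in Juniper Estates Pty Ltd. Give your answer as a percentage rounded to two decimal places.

36.44%

Tomas reaches Juniper along 2 paths.
Direct stake: 35% = 35%.
Via Lumen: 8% × 18% = 1.44%.
Total: 35% + 1.44% = 36.44%.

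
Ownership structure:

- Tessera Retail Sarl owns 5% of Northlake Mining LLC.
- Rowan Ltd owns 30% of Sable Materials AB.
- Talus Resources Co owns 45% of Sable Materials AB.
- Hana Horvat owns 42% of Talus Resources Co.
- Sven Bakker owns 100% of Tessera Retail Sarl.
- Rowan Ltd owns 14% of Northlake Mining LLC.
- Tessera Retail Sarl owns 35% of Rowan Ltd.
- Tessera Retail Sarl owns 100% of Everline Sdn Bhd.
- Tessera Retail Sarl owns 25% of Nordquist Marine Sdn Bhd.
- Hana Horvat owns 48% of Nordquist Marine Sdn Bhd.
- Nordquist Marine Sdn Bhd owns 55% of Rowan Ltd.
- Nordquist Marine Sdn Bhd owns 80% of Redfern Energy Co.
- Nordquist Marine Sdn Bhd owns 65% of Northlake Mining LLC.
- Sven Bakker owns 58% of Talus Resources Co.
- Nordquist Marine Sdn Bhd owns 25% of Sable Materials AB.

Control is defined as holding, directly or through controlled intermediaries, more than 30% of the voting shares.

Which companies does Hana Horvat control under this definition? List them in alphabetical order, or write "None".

Nordquist Marine Sdn Bhd, Northlake Mining LLC, Redfern Energy Co, Rowan Ltd, Sable Materials AB, Talus Resources Co

Hana holds 42% of Talus, so Hana controls Talus.
Hana holds 48% of Nordquist, so Hana controls Nordquist.
Nordquist holds 55% of Rowan, so Hana controls Rowan.
Nordquist holds 80% of Redfern, so Hana controls Redfern.
Nordquist and Rowan together hold 65% + 14% = 79% of Northlake, so Hana controls Northlake.
Talus and Rowan and Nordquist together hold 45% + 30% + 25% = 100% of Sable, so Hana controls Sable.
No other company's threshold is met.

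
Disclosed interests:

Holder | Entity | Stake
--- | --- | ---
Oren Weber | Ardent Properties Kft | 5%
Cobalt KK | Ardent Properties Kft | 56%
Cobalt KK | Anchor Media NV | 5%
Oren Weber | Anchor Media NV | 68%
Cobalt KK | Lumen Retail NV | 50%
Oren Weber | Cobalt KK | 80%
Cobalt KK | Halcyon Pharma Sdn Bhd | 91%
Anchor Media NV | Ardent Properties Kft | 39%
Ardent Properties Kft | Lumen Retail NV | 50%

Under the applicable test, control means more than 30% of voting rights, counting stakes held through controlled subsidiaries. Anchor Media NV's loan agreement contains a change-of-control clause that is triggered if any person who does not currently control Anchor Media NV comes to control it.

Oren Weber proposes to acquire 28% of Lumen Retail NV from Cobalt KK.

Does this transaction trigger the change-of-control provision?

No

The purchase adds only to Oren's holdings (Cobalt's stake shrinks), so Oren is the only person who could newly come to control Anchor.
Oren holds 80% of Cobalt, so Oren controls Cobalt.
Oren and Cobalt together hold 68% + 5% = 73% of Anchor, so Oren controls Anchor.
So Oren already controls Anchor before the transaction.
After the purchase, Oren holds 28% of Lumen directly, and Cobalt's stake falls to 22%.
Oren controlled Anchor already, so this is not a new person acquiring control; every other person's position is unchanged or reduced.
No new person acquires control, so the clause is not triggered.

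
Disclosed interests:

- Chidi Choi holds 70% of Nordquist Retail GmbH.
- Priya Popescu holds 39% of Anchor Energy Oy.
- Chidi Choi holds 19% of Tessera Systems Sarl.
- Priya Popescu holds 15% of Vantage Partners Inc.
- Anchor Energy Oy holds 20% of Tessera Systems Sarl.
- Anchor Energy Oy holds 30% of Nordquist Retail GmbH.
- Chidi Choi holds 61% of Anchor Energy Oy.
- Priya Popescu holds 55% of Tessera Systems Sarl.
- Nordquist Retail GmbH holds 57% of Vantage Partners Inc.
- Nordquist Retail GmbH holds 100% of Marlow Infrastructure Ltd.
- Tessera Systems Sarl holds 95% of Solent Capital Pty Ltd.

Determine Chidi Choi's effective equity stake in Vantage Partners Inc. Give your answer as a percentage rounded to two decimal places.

Chidi reaches Vantage along 2 paths.
Via Nordquist: 70% × 57% = 39.9%.
Via Anchor → Nordquist: 61% × 30% × 57% = 10.431%.
Total: 39.9% + 10.431% = 50.331%.
Rounded: 50.33%.

50.33%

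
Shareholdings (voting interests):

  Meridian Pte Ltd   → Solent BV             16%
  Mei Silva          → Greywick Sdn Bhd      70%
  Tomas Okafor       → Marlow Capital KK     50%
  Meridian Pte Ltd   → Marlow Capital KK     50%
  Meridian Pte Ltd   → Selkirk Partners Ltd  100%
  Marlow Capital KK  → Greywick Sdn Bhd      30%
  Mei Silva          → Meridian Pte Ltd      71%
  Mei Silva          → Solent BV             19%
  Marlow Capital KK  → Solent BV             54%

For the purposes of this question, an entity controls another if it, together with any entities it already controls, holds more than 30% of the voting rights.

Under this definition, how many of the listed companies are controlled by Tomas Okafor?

2

Tomas holds 50% of Marlow, so Tomas controls Marlow.
Marlow holds 54% of Solent, so Tomas controls Solent.
No other company's threshold is met.
Tomas controls 2 companies.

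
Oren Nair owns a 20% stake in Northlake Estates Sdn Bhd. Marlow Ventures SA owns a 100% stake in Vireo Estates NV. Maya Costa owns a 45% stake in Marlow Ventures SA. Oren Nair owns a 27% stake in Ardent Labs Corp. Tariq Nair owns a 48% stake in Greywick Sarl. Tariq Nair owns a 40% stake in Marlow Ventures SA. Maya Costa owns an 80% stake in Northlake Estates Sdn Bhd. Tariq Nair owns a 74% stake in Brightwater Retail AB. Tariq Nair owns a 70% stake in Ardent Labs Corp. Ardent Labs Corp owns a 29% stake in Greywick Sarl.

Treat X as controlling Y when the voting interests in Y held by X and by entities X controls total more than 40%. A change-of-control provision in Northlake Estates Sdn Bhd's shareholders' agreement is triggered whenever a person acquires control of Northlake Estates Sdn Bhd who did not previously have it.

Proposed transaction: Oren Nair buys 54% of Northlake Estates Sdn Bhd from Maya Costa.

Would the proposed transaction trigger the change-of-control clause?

The purchase adds only to Oren's holdings (Maya's stake shrinks), so Oren is the only person who could newly come to control Northlake.
Oren's largest direct stake is 27% in Ardent, which does not meet the threshold, so Oren controls no company.
In Northlake, Oren's side holds only 20%, not > 40%.
So before the transaction, Oren does not control Northlake.
After the purchase, Oren's direct stake in Northlake rises to 20% + 54% = 74%, and Maya's stake falls to 26%.
Oren holds 74% of Northlake, so Oren controls Northlake.
Oren did not control Northlake before and does after, so the clause is triggered.

Yes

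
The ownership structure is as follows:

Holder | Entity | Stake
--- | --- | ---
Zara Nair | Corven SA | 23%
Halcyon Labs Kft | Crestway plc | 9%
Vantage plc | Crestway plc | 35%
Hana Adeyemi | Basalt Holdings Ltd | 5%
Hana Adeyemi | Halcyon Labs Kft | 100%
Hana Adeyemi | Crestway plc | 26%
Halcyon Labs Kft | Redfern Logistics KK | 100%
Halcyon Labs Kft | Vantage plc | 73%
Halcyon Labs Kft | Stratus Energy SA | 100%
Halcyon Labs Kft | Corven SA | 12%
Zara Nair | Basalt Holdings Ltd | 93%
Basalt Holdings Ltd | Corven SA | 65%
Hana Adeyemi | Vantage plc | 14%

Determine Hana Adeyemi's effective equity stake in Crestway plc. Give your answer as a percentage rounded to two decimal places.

65.45%

Hana reaches Crestway along 4 paths.
Via Halcyon → Vantage: 100% × 73% × 35% = 25.55%.
Via Vantage: 14% × 35% = 4.9%.
Via Halcyon: 100% × 9% = 9%.
Direct stake: 26% = 26%.
Total: 25.55% + 4.9% + 9% + 26% = 65.45%.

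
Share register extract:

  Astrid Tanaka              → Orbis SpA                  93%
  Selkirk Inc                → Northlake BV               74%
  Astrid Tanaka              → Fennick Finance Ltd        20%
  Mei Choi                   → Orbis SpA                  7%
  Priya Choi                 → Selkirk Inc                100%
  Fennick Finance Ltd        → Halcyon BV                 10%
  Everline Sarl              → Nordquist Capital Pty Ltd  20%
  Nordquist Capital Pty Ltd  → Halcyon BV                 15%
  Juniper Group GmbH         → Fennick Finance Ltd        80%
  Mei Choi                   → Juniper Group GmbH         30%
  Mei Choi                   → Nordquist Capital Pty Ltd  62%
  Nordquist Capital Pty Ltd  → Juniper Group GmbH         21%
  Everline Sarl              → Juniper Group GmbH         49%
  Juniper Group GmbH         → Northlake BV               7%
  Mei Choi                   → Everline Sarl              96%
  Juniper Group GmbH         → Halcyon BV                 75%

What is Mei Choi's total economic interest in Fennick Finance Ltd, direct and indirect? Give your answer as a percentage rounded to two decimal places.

Mei reaches Fennick along 4 paths.
Via Everline → Juniper: 96% × 49% × 80% = 37.632%.
Via Nordquist → Juniper: 62% × 21% × 80% = 10.416%.
Via Everline → Nordquist → Juniper: 96% × 20% × 21% × 80% = 3.2256%.
Via Juniper: 30% × 80% = 24%.
Total: 37.632% + 10.416% + 3.2256% + 24% = 75.2736%.
Rounded: 75.27%.

75.27%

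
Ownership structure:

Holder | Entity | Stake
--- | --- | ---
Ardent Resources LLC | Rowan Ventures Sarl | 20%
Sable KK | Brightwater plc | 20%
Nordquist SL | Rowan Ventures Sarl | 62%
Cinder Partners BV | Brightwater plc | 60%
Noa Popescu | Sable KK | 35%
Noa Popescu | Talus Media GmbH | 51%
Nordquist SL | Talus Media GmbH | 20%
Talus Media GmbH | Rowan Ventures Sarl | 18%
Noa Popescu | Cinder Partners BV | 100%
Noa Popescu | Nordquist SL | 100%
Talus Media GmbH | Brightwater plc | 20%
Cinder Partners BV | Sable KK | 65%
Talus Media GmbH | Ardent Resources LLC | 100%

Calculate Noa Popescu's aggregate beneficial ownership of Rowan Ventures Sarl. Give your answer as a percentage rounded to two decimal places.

Noa reaches Rowan along 5 paths.
Via Nordquist: 100% × 62% = 62%.
Via Talus: 51% × 18% = 9.18%.
Via Nordquist → Talus: 100% × 20% × 18% = 3.6%.
Via Talus → Ardent: 51% × 100% × 20% = 10.2%.
Via Nordquist → Talus → Ardent: 100% × 20% × 100% × 20% = 4%.
Total: 62% + 9.18% + 3.6% + 10.2% + 4% = 88.98%.

88.98%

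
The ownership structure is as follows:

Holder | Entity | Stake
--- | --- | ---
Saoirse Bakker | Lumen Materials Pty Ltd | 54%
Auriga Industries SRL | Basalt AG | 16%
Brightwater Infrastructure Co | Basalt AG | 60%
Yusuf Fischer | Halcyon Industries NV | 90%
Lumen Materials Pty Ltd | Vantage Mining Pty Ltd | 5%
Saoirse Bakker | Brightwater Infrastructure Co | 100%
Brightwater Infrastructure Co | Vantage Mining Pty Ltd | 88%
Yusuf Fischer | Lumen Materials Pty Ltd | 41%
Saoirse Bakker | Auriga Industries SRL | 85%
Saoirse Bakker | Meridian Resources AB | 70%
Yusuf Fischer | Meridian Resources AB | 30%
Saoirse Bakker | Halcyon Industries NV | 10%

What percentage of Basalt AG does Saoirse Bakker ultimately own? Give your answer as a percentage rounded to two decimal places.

Saoirse reaches Basalt along 2 paths.
Via Brightwater: 100% × 60% = 60%.
Via Auriga: 85% × 16% = 13.6%.
Total: 60% + 13.6% = 73.6%.
Rounded: 73.60%.

73.60%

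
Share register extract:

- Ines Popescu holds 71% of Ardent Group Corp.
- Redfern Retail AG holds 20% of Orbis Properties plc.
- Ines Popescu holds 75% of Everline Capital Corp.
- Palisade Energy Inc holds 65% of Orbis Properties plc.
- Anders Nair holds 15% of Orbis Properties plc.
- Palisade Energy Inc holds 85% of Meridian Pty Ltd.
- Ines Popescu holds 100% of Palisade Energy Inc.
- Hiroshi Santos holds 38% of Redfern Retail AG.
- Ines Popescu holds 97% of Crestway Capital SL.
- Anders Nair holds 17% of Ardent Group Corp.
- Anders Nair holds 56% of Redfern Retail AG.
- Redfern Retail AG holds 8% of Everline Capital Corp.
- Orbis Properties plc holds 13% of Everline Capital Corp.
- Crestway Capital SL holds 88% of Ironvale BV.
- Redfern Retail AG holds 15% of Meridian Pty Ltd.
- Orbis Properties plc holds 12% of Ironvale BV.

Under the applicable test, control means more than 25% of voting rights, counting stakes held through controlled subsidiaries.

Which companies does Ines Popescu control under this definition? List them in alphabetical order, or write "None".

Ardent Group Corp, Crestway Capital SL, Everline Capital Corp, Ironvale BV, Meridian Pty Ltd, Orbis Properties plc, Palisade Energy Inc

Ines holds 100% of Palisade, so Ines controls Palisade.
Ines holds 71% of Ardent, so Ines controls Ardent.
Palisade holds 65% of Orbis, so Ines controls Orbis.
Ines holds 97% of Crestway, so Ines controls Crestway.
Orbis and Ines together hold 13% + 75% = 88% of Everline, so Ines controls Everline.
Palisade holds 85% of Meridian, so Ines controls Meridian.
Crestway and Orbis together hold 88% + 12% = 100% of Ironvale, so Ines controls Ironvale.
No other company's threshold is met.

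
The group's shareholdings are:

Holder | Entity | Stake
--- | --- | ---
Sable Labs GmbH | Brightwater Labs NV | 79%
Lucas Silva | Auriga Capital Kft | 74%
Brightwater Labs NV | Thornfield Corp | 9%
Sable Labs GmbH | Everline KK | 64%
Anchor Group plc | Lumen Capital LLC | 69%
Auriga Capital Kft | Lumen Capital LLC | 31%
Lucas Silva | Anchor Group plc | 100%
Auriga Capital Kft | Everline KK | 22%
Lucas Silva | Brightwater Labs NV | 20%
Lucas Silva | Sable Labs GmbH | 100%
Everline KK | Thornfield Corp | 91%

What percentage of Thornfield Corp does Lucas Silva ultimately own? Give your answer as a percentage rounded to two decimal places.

81.96%

Lucas reaches Thornfield along 4 paths.
Via Sable → Everline: 100% × 64% × 91% = 58.24%.
Via Auriga → Everline: 74% × 22% × 91% = 14.8148%.
Via Sable → Brightwater: 100% × 79% × 9% = 7.11%.
Via Brightwater: 20% × 9% = 1.8%.
Total: 58.24% + 14.8148% + 7.11% + 1.8% = 81.9648%.
Rounded: 81.96%.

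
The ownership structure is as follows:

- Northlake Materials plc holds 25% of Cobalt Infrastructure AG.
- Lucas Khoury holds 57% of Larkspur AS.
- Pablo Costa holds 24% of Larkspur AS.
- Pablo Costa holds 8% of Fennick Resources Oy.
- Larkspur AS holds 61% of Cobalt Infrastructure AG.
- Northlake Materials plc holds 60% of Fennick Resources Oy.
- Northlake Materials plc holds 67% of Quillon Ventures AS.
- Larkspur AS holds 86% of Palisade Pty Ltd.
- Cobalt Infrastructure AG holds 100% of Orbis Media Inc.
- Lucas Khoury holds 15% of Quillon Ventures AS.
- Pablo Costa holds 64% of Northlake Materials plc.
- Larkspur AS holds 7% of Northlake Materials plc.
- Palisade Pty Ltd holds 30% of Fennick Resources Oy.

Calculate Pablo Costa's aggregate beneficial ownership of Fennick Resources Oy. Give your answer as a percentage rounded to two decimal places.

Pablo reaches Fennick along 4 paths.
Direct stake: 8% = 8%.
Via Larkspur → Northlake: 24% × 7% × 60% = 1.008%.
Via Northlake: 64% × 60% = 38.4%.
Via Larkspur → Palisade: 24% × 86% × 30% = 6.192%.
Total: 8% + 1.008% + 38.4% + 6.192% = 53.6%.
Rounded: 53.60%.

53.60%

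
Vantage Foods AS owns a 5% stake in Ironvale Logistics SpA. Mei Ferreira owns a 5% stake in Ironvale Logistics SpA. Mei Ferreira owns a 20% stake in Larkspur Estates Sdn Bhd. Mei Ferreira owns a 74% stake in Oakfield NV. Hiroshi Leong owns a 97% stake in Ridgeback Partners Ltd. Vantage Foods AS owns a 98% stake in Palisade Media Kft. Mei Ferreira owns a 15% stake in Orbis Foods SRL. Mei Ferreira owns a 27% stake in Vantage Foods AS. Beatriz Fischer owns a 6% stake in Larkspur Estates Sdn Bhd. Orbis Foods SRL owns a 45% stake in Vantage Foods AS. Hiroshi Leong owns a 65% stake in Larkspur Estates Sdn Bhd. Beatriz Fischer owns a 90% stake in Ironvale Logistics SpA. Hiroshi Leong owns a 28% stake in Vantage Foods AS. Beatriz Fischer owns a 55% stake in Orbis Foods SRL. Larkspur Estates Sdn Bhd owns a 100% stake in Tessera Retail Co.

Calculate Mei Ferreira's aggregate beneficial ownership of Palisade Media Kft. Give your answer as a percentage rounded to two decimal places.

Mei reaches Palisade along 2 paths.
Via Vantage: 27% × 98% = 26.46%.
Via Orbis → Vantage: 15% × 45% × 98% = 6.615%.
Total: 26.46% + 6.615% = 33.075%.
Rounded: 33.08%.

33.08%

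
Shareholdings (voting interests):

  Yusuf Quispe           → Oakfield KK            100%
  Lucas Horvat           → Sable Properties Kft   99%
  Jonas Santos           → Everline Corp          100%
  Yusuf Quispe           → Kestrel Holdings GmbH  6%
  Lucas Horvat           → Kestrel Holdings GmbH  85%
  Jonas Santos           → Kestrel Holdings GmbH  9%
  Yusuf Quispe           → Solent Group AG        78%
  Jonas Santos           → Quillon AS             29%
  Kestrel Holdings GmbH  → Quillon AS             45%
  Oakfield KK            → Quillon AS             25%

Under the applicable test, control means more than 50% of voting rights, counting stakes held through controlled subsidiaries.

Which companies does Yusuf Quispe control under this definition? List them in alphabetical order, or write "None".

Yusuf holds 100% of Oakfield, so Yusuf controls Oakfield.
Yusuf holds 78% of Solent, so Yusuf controls Solent.
No other company's threshold is met.

Oakfield KK, Solent Group AG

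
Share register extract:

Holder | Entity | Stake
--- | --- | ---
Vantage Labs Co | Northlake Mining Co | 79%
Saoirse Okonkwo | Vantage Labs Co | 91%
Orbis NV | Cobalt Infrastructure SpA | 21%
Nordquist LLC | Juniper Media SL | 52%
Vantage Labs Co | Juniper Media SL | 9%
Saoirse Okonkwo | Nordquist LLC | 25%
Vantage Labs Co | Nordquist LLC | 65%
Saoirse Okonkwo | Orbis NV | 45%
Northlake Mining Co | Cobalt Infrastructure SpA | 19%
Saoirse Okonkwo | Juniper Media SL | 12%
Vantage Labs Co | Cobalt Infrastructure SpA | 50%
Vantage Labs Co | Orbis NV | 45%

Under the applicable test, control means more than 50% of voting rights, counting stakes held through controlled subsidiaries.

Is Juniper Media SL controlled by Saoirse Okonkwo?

Yes

Saoirse holds 91% of Vantage, so Saoirse controls Vantage.
Saoirse and Vantage together hold 25% + 65% = 90% of Nordquist, so Saoirse controls Nordquist.
Nordquist and Saoirse and Vantage together hold 52% + 12% + 9% = 73% of Juniper, so Saoirse controls Juniper.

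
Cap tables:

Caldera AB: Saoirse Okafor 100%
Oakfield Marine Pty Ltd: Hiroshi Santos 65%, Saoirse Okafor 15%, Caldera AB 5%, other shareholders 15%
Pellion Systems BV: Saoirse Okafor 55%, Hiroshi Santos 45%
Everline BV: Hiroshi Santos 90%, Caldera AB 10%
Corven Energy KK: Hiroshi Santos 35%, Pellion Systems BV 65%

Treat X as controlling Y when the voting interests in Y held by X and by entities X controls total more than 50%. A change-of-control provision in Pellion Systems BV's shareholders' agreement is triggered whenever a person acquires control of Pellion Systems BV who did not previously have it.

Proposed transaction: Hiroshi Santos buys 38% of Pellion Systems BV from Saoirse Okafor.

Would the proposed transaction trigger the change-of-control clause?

The purchase adds only to Hiroshi's holdings (Saoirse's stake shrinks), so Hiroshi is the only person who could newly come to control Pellion.
Hiroshi holds 65% of Oakfield, so Hiroshi controls Oakfield.
Hiroshi holds 90% of Everline, so Hiroshi controls Everline.
In Pellion, Hiroshi's side holds only 45%, not > 50%.
So before the transaction, Hiroshi does not control Pellion.
After the purchase, Hiroshi's direct stake in Pellion rises to 45% + 38% = 83%, and Saoirse's stake falls to 17%.
Hiroshi holds 83% of Pellion, so Hiroshi controls Pellion.
Hiroshi did not control Pellion before and does after, so the clause is triggered.

Yes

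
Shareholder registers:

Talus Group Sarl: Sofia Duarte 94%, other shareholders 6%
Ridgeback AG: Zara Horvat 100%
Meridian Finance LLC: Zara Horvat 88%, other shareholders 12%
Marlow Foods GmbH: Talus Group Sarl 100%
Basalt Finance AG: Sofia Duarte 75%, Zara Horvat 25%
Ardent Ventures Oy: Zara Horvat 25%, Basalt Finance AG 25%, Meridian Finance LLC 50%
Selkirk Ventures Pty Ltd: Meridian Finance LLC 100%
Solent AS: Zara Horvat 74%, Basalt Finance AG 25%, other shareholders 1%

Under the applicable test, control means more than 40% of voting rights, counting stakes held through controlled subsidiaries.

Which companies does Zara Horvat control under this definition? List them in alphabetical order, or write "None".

Ardent Ventures Oy, Meridian Finance LLC, Ridgeback AG, Selkirk Ventures Pty Ltd, Solent AS

Zara holds 100% of Ridgeback, so Zara controls Ridgeback.
Zara holds 88% of Meridian, so Zara controls Meridian.
Zara and Meridian together hold 25% + 50% = 75% of Ardent, so Zara controls Ardent.
Meridian holds 100% of Selkirk, so Zara controls Selkirk.
Zara holds 74% of Solent, so Zara controls Solent.
No other company's threshold is met.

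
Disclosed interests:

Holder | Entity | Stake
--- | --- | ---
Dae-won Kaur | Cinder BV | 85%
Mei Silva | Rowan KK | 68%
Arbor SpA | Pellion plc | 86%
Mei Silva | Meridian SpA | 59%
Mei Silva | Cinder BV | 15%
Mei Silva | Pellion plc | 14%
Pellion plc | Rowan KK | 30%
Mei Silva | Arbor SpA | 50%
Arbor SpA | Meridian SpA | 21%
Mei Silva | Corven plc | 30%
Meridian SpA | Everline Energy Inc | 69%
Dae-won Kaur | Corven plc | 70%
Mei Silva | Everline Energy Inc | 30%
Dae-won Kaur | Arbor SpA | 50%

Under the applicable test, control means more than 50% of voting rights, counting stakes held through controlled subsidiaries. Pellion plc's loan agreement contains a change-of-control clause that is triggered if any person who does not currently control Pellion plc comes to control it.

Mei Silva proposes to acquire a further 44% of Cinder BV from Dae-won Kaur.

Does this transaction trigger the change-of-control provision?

The purchase adds only to Mei's holdings (Dae-won's stake shrinks), so Mei is the only person who could newly come to control Pellion.
Mei holds 59% of Meridian, so Mei controls Meridian.
Meridian and Mei together hold 69% + 30% = 99% of Everline, so Mei controls Everline.
Mei holds 68% of Rowan, so Mei controls Rowan.
In Pellion, Mei's side holds only 14%, not > 50%.
So before the transaction, Mei does not control Pellion.
After the purchase, Mei's direct stake in Cinder rises to 15% + 44% = 59%, and Dae-won's stake falls to 41%.
Mei holds 59% of Cinder, so Mei controls Cinder.
After the transaction, Mei's side holds 14% of Pellion, not > 50%, so Mei still does not control Pellion.
No new person acquires control, so the clause is not triggered.

No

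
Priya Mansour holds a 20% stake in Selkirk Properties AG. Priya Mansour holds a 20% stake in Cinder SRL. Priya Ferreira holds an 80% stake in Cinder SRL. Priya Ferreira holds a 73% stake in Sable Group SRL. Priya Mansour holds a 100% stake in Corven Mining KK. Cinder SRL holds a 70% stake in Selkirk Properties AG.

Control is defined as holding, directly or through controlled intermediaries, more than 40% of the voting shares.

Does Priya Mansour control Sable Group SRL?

No

Priya Mansour holds 100% of Corven, so Priya Mansour controls Corven.
Neither Priya Mansour nor any entity Priya Mansour controls holds any voting interest in Sable.
So Priya Mansour does not control Sable.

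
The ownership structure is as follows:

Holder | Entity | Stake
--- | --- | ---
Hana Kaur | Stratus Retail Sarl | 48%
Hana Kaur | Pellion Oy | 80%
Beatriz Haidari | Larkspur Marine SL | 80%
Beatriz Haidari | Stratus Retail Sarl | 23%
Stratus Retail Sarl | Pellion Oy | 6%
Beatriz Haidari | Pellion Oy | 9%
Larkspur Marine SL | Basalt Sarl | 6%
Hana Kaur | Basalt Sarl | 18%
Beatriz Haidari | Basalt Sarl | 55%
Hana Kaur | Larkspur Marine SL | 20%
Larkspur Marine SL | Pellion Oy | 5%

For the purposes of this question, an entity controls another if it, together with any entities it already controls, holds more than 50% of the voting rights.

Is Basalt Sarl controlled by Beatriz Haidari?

Yes

Beatriz holds 80% of Larkspur, so Beatriz controls Larkspur.
Beatriz and Larkspur together hold 55% + 6% = 61% of Basalt, so Beatriz controls Basalt.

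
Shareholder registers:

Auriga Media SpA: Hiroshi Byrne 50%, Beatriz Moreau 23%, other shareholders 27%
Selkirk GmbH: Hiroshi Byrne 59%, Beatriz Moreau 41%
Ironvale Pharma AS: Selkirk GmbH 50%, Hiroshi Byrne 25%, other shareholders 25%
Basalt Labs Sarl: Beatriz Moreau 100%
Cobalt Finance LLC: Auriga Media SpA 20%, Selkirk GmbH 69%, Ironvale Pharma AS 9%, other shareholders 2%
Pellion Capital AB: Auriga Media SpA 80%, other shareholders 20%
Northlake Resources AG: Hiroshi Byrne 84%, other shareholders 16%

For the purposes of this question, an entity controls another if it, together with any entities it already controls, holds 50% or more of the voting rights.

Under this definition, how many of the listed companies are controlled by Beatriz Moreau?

Beatriz holds 100% of Basalt, so Beatriz controls Basalt.
No other company's threshold is met.
Beatriz controls 1 company.

1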